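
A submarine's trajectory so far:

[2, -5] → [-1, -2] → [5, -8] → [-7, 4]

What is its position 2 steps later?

Consecutive displacements [-3, +3], [+6, -6], [-12, +12] scale by a factor of -2 each step.
step 4: [-7, 4] + [+24, -24] → [17, -20]
step 5: [17, -20] + [-48, +48] → [-31, 28]

[-31, 28]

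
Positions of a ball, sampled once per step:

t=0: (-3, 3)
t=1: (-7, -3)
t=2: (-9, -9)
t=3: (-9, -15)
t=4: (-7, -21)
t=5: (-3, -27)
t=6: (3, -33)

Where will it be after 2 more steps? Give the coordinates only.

First differences are (-4, -6), (-2, -6), (+0, -6), (+2, -6), (+4, -6), (+6, -6); their common second difference is (+2, +0) (constant acceleration).
step 7: (3, -33) + (+8, -6) → (11, -39)
step 8: (11, -39) + (+10, -6) → (21, -45)

(21, -45)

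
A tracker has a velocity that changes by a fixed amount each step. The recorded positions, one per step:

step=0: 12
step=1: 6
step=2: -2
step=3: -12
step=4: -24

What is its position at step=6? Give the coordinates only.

Successive displacements: -6, -8, -10, -12 — each changes by -2.
step 5: -24 − 14 → -38
step 6: -38 − 16 → -54

-54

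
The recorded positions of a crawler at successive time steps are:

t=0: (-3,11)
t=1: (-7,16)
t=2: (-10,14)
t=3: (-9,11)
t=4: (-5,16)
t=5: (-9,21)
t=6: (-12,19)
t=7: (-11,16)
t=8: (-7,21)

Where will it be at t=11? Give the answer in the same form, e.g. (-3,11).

(-13,21)

The moves between consecutive positions are (-4,+5), (-3,-2), (+1,-3), (+4,+5), (-4,+5), (-3,-2), (+1,-3), (+4,+5); they repeat the 4-cycle [(-4,+5), (-3,-2), (+1,-3), (+4,+5)].
step 9: apply (-4,+5) → (-11,26)
step 10: apply (-3,-2) → (-14,24)
step 11: apply (+1,-3) → (-13,21)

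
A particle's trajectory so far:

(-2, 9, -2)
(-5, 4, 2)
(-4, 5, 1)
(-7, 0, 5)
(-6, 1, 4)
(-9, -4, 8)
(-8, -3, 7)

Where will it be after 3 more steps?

Step-to-step displacements: (-3, -5, +4), (+1, +1, -1), (-3, -5, +4), (+1, +1, -1), (-3, -5, +4), (+1, +1, -1) — a repeating cycle of length 2.
step 7: apply (-3, -5, +4) → (-11, -8, 11)
step 8: apply (+1, +1, -1) → (-10, -7, 10)
step 9: apply (-3, -5, +4) → (-13, -12, 14)

(-13, -12, 14)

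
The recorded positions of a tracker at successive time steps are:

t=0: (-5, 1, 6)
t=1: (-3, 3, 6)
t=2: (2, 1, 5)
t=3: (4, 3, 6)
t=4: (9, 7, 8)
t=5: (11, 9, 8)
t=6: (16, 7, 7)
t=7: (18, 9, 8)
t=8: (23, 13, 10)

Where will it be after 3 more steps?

(32, 15, 10)

Step-to-step displacements: (+2, +2, +0), (+5, -2, -1), (+2, +2, +1), (+5, +4, +2), (+2, +2, +0), (+5, -2, -1), (+2, +2, +1), (+5, +4, +2) — a repeating cycle of length 4.
step 9: apply (+2, +2, +0) → (25, 15, 10)
step 10: apply (+5, -2, -1) → (30, 13, 9)
step 11: apply (+2, +2, +1) → (32, 15, 10)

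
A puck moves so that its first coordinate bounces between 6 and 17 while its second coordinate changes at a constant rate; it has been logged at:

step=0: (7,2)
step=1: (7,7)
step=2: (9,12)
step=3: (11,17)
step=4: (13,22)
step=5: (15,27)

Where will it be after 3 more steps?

(13,42)

The first coordinate travels 2 per step and bounces off the walls at 6 and 17.
  step 6: 15 → 17
  step 7: 17 → 15
  step 8: 15 → 13
The second coordinate changes by +5 each step: at step 8 it is 42.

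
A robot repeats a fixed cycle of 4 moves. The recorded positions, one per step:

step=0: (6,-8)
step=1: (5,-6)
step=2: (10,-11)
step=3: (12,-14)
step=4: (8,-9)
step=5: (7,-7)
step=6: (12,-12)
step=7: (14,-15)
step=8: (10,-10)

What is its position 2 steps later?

(14,-13)

Step-to-step displacements: (-1,+2), (+5,-5), (+2,-3), (-4,+5), (-1,+2), (+5,-5), (+2,-3), (-4,+5) — a repeating cycle of length 4.
step 9: apply (-1,+2) → (9,-8)
step 10: apply (+5,-5) → (14,-13)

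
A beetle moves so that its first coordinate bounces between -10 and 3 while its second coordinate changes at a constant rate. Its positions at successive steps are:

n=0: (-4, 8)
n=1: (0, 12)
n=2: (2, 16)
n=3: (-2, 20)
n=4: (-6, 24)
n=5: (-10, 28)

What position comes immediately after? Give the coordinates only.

The first coordinate reflects between -10 and 3, moving 4 per step.
  step 6: -10 → -6
The second coordinate changes by +4 each step: at step 6 it is 32.

(-6, 32)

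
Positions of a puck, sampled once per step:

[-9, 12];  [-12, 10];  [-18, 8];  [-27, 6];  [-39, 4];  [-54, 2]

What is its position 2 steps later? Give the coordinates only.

Taking differences between consecutive positions: [-3, -2], [-6, -2], [-9, -2], [-12, -2], [-15, -2]. These grow by [-3, +0] each step.
step 6: [-54, 2] + [-18, -2] → [-72, 0]
step 7: [-72, 0] + [-21, -2] → [-93, -2]

[-93, -2]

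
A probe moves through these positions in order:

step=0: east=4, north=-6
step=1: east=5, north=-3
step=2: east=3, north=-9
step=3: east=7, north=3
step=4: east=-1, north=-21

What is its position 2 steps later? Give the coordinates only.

Step-to-step displacements: (+1, +3), (-2, -6), (+4, +12), (-8, -24); each is -2× the previous.
step 5: east=-1, north=-21 + (+16, +48) → east=15, north=27
step 6: east=15, north=27 + (-32, -96) → east=-17, north=-69

east=-17, north=-69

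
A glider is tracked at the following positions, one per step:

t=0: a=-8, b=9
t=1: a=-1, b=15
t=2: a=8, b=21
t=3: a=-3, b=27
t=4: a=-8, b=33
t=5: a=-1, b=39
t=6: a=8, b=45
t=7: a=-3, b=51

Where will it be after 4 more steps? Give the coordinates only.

A: cycles through -8, -1, 8, -3 every 4 steps. Step 11 lands at position 3 of the cycle → -3.
B: linear, +6 per step → 75 at step 11.

a=-3, b=75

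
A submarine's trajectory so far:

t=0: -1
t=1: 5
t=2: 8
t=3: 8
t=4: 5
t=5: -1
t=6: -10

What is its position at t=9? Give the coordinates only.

Taking differences between consecutive positions: +6, +3, +0, -3, -6, -9. These grow by -3 each step.
step 7: -10 − 12 → -22
step 8: -22 − 15 → -37
step 9: -37 − 18 → -55

-55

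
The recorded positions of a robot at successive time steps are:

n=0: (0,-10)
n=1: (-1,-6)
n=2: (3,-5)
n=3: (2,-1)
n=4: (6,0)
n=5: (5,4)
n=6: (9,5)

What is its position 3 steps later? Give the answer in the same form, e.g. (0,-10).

(11,14)

Step-to-step displacements: (-1,+4), (+4,+1), (-1,+4), (+4,+1), (-1,+4), (+4,+1) — a repeating cycle of length 2.
step 7: apply (-1,+4) → (8,9)
step 8: apply (+4,+1) → (12,10)
step 9: apply (-1,+4) → (11,14)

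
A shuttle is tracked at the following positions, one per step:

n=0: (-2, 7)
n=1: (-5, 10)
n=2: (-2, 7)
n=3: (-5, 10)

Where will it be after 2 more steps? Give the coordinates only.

(-5, 10)

Step-to-step displacements: (-3, +3), (+3, -3), (-3, +3); each is -1× the previous.
step 4: (-5, 10) + (+3, -3) → (-2, 7)
step 5: (-2, 7) + (-3, +3) → (-5, 10)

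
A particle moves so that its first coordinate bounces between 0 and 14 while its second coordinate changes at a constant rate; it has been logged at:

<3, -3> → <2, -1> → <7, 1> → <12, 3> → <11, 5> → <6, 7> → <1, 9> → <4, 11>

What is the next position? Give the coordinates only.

The first coordinate reflects between 0 and 14, moving 5 per step.
  step 8: 4 → 9
The second coordinate changes by +2 each step: at step 8 it is 13.

<9, 13>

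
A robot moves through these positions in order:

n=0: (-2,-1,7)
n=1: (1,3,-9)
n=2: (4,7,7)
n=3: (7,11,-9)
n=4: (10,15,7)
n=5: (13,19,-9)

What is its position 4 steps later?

(25,35,-9)

The first coordinate changes by +3 each step, so at step 9 it is -2 + 9·(3) = 25.
The second coordinate changes by +4 each step, so at step 9 it is -1 + 9·(4) = 35.
The third coordinate repeats the cycle [7, -9] with period 2; step 9 mod 2 = 1, giving -9.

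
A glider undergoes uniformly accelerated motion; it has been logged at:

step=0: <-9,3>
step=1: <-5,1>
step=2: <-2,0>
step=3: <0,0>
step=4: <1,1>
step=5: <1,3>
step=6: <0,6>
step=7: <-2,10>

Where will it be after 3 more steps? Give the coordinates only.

Successive displacements: <+4,-2>, <+3,-1>, <+2,+0>, <+1,+1>, <+0,+2>, <-1,+3>, <-2,+4> — each changes by <-1,+1>.
step 8: <-2,10> + <-3,+5> → <-5,15>
step 9: <-5,15> + <-4,+6> → <-9,21>
step 10: <-9,21> + <-5,+7> → <-14,28>

<-14,28>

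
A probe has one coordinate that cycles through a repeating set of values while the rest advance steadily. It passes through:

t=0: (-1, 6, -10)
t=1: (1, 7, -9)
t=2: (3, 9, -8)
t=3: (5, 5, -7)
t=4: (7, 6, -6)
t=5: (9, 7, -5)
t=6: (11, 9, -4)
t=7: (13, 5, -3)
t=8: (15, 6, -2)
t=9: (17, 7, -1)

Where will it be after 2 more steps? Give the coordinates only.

(21, 5, 1)

First: linear, +2 per step → 21 at step 11.
Second: cycles through 6, 7, 9, 5 every 4 steps. Step 11 lands at position 3 of the cycle → 5.
Third: linear, +1 per step → 1 at step 11.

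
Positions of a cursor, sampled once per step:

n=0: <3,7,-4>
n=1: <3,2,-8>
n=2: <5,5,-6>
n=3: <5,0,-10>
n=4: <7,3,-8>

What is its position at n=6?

Differencing gives <+0,-5,-4>, <+2,+3,+2>, <+0,-5,-4>, <+2,+3,+2>. This is the pattern <+0,-5,-4>, <+2,+3,+2> repeated.
step 5: apply <+0,-5,-4> → <7,-2,-12>
step 6: apply <+2,+3,+2> → <9,1,-10>

<9,1,-10>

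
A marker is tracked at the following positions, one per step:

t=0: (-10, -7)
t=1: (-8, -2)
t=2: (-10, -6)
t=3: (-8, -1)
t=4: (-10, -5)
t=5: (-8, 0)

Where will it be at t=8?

(-10, -3)

The moves between consecutive positions are (+2, +5), (-2, -4), (+2, +5), (-2, -4), (+2, +5); they repeat the 2-cycle [(+2, +5), (-2, -4)].
step 6: apply (-2, -4) → (-10, -4)
step 7: apply (+2, +5) → (-8, 1)
step 8: apply (-2, -4) → (-10, -3)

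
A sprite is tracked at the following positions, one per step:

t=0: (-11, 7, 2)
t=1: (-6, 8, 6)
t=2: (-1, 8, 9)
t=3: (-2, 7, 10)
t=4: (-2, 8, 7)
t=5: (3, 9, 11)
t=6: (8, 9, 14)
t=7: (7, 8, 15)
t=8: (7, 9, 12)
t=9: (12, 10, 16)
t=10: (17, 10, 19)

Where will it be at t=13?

Differencing gives (+5, +1, +4), (+5, +0, +3), (-1, -1, +1), (+0, +1, -3), (+5, +1, +4), (+5, +0, +3), (-1, -1, +1), (+0, +1, -3), (+5, +1, +4), (+5, +0, +3). This is the pattern (+5, +1, +4), (+5, +0, +3), (-1, -1, +1), (+0, +1, -3) repeated.
step 11: apply (-1, -1, +1) → (16, 9, 20)
step 12: apply (+0, +1, -3) → (16, 10, 17)
step 13: apply (+5, +1, +4) → (21, 11, 21)

(21, 11, 21)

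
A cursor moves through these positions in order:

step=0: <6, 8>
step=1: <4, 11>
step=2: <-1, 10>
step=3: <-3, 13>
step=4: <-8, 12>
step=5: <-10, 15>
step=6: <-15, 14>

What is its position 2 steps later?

<-22, 16>

Differencing gives <-2, +3>, <-5, -1>, <-2, +3>, <-5, -1>, <-2, +3>, <-5, -1>. This is the pattern <-2, +3>, <-5, -1> repeated.
step 7: apply <-2, +3> → <-17, 17>
step 8: apply <-5, -1> → <-22, 16>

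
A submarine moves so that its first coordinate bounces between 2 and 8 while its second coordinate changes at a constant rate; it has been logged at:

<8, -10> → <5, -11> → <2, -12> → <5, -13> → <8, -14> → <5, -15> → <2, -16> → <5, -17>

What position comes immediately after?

<8, -18>

The first coordinate travels 3 per step and bounces off the walls at 2 and 8.
  step 8: 5 → 8
The second coordinate changes by -1 each step: at step 8 it is -18.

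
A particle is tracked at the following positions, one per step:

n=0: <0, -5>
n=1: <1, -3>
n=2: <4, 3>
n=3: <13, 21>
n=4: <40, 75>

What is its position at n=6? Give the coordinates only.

Step-to-step displacements: <+1, +2>, <+3, +6>, <+9, +18>, <+27, +54>; each is 3× the previous.
step 5: <40, 75> + <+81, +162> → <121, 237>
step 6: <121, 237> + <+243, +486> → <364, 723>

<364, 723>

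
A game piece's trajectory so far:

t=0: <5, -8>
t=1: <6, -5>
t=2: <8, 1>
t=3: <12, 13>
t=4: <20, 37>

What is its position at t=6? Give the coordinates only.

Step-to-step displacements: <+1, +3>, <+2, +6>, <+4, +12>, <+8, +24>; each is 2× the previous.
step 5: <20, 37> + <+16, +48> → <36, 85>
step 6: <36, 85> + <+32, +96> → <68, 181>

<68, 181>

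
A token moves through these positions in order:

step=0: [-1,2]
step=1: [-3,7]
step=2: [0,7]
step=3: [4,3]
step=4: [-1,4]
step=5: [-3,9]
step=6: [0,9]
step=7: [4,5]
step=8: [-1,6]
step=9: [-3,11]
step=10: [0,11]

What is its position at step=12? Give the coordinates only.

[-1,8]

The moves between consecutive positions are [-2,+5], [+3,+0], [+4,-4], [-5,+1], [-2,+5], [+3,+0], [+4,-4], [-5,+1], [-2,+5], [+3,+0]; they repeat the 4-cycle [[-2,+5], [+3,+0], [+4,-4], [-5,+1]].
step 11: apply [+4,-4] → [4,7]
step 12: apply [-5,+1] → [-1,8]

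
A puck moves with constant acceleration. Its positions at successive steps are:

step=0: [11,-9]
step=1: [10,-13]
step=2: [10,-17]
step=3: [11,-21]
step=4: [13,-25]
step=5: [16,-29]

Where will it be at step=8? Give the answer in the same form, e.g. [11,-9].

[31,-41]

Taking differences between consecutive positions: [-1,-4], [+0,-4], [+1,-4], [+2,-4], [+3,-4]. These grow by [+1,+0] each step.
step 6: [16,-29] + [+4,-4] → [20,-33]
step 7: [20,-33] + [+5,-4] → [25,-37]
step 8: [25,-37] + [+6,-4] → [31,-41]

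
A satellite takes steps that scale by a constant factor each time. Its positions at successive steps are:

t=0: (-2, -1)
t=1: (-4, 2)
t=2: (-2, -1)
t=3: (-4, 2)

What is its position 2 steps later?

(-4, 2)

The jumps are (-2, +3), (+2, -3), (-2, +3) — a geometric progression with ratio -1.
step 4: (-4, 2) + (+2, -3) → (-2, -1)
step 5: (-2, -1) + (-2, +3) → (-4, 2)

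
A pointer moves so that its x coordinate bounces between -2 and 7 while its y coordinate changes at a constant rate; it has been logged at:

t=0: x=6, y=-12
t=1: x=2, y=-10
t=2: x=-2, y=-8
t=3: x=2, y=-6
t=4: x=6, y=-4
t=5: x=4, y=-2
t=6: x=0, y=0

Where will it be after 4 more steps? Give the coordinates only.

x=2, y=8

The x coordinate travels 4 per step and bounces off the walls at -2 and 7.
  step 7: 0 → 0
  step 8: 0 → 4
  step 9: 4 → 6
  step 10: 6 → 2
The y coordinate changes by +2 each step: at step 10 it is 8.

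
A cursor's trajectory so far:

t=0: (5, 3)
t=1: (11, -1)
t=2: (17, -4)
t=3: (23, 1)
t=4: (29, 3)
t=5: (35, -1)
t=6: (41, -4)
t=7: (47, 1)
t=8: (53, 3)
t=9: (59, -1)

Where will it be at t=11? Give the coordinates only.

First: linear, +6 per step → 71 at step 11.
Second: cycles through 3, -1, -4, 1 every 4 steps. Step 11 lands at position 3 of the cycle → 1.

(71, 1)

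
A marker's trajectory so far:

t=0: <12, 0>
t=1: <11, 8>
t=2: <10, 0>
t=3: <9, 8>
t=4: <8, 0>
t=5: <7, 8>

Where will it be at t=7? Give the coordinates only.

The first coordinate changes by -1 each step, so at step 7 it is 12 + 7·(-1) = 5.
The second coordinate repeats the cycle [0, 8] with period 2; step 7 mod 2 = 1, giving 8.

<5, 8>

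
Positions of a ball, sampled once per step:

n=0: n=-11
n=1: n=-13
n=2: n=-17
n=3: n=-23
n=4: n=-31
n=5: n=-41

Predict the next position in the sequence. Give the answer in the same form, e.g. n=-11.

First differences are -2, -4, -6, -8, -10; their common second difference is -2 (constant acceleration).
step 6: -41 − 12 → n=-53

n=-53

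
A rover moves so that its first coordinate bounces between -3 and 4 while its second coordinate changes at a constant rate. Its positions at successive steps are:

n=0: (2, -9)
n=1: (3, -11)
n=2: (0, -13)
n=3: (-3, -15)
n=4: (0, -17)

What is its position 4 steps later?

The first coordinate travels 3 per step and bounces off the walls at -3 and 4.
  step 5: 0 → 3
  step 6: 3 → 2
  step 7: 2 → -1
  step 8: -1 → -2
The second coordinate changes by -2 each step: at step 8 it is -25.

(-2, -25)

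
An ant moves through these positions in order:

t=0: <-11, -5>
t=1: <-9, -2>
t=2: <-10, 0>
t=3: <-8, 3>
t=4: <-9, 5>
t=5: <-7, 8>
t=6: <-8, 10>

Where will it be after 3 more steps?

<-5, 18>

The moves between consecutive positions are <+2, +3>, <-1, +2>, <+2, +3>, <-1, +2>, <+2, +3>, <-1, +2>; they repeat the 2-cycle [<+2, +3>, <-1, +2>].
step 7: apply <+2, +3> → <-6, 13>
step 8: apply <-1, +2> → <-7, 15>
step 9: apply <+2, +3> → <-5, 18>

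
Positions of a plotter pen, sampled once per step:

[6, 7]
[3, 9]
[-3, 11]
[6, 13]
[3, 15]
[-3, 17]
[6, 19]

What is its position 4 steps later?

First: cycles through 6, 3, -3 every 3 steps. Step 10 lands at position 1 of the cycle → 3.
Second: linear, +2 per step → 27 at step 10.

[3, 27]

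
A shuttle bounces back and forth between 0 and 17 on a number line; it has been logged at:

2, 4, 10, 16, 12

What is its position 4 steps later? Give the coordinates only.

The value travels 6 per step and bounces off the walls at 0 and 17.
  step 5: 12 → 6
  step 6: 6 → 0
  step 7: 0 → 6
  step 8: 6 → 12

12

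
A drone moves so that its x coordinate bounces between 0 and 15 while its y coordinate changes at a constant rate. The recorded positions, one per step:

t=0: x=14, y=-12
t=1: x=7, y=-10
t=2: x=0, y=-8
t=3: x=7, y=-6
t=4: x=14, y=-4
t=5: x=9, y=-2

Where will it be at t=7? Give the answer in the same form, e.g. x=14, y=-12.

x=5, y=2

The x coordinate reflects between 0 and 15, moving 7 per step.
  step 6: 9 → 2
  step 7: 2 → 5
The y coordinate changes by +2 each step: at step 7 it is 2.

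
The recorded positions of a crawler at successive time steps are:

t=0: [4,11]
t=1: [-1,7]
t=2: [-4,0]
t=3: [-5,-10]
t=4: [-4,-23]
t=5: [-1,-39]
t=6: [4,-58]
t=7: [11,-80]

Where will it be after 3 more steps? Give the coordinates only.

First differences are [-5,-4], [-3,-7], [-1,-10], [+1,-13], [+3,-16], [+5,-19], [+7,-22]; their common second difference is [+2,-3] (constant acceleration).
step 8: [11,-80] + [+9,-25] → [20,-105]
step 9: [20,-105] + [+11,-28] → [31,-133]
step 10: [31,-133] + [+13,-31] → [44,-164]

[44,-164]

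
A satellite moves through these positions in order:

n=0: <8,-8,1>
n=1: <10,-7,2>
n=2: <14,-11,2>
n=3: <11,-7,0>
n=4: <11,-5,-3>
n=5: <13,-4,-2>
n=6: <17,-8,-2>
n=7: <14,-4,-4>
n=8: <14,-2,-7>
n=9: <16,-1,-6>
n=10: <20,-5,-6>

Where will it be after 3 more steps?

Differencing gives <+2,+1,+1>, <+4,-4,+0>, <-3,+4,-2>, <+0,+2,-3>, <+2,+1,+1>, <+4,-4,+0>, <-3,+4,-2>, <+0,+2,-3>, <+2,+1,+1>, <+4,-4,+0>. This is the pattern <+2,+1,+1>, <+4,-4,+0>, <-3,+4,-2>, <+0,+2,-3> repeated.
step 11: apply <-3,+4,-2> → <17,-1,-8>
step 12: apply <+0,+2,-3> → <17,1,-11>
step 13: apply <+2,+1,+1> → <19,2,-10>

<19,2,-10>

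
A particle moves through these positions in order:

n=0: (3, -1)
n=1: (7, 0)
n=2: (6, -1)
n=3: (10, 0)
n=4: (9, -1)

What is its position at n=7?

Differencing gives (+4, +1), (-1, -1), (+4, +1), (-1, -1). This is the pattern (+4, +1), (-1, -1) repeated.
step 5: apply (+4, +1) → (13, 0)
step 6: apply (-1, -1) → (12, -1)
step 7: apply (+4, +1) → (16, 0)

(16, 0)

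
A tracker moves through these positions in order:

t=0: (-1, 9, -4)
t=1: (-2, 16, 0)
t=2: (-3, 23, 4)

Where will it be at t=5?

(-6, 44, 16)

The position changes by (-1, +7, +4) every step.
step 3: (-3, 23, 4) + (-1, +7, +4) → (-4, 30, 8)
step 4: (-4, 30, 8) + (-1, +7, +4) → (-5, 37, 12)
step 5: (-5, 37, 12) + (-1, +7, +4) → (-6, 44, 16)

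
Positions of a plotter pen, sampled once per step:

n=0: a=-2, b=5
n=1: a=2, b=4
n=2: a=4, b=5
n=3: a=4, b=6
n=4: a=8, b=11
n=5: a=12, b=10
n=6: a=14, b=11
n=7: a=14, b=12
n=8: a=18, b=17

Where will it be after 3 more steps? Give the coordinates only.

Step-to-step displacements: (+4, -1), (+2, +1), (+0, +1), (+4, +5), (+4, -1), (+2, +1), (+0, +1), (+4, +5) — a repeating cycle of length 4.
step 9: apply (+4, -1) → a=22, b=16
step 10: apply (+2, +1) → a=24, b=17
step 11: apply (+0, +1) → a=24, b=18

a=24, b=18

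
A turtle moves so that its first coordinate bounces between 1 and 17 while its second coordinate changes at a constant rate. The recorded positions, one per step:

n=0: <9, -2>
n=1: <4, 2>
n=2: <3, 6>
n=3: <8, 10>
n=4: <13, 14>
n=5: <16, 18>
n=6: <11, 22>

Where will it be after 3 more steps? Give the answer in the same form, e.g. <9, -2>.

<6, 34>

The first coordinate reflects between 1 and 17, moving 5 per step.
  step 7: 11 → 6
  step 8: 6 → 1
  step 9: 1 → 6
The second coordinate changes by +4 each step: at step 9 it is 34.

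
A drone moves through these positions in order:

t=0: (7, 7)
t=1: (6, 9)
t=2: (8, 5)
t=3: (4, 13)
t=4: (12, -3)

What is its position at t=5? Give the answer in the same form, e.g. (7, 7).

The jumps are (-1, +2), (+2, -4), (-4, +8), (+8, -16) — a geometric progression with ratio -2.
step 5: (12, -3) + (-16, +32) → (-4, 29)

(-4, 29)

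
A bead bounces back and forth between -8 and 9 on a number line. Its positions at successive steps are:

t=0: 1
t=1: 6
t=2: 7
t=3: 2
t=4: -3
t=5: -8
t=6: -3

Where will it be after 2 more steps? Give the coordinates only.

7

The value reflects between -8 and 9, moving 5 per step.
  step 7: -3 → 2
  step 8: 2 → 7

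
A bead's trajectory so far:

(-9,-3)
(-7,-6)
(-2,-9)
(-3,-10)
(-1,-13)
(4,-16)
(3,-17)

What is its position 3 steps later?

Differencing gives (+2,-3), (+5,-3), (-1,-1), (+2,-3), (+5,-3), (-1,-1). This is the pattern (+2,-3), (+5,-3), (-1,-1) repeated.
step 7: apply (+2,-3) → (5,-20)
step 8: apply (+5,-3) → (10,-23)
step 9: apply (-1,-1) → (9,-24)

(9,-24)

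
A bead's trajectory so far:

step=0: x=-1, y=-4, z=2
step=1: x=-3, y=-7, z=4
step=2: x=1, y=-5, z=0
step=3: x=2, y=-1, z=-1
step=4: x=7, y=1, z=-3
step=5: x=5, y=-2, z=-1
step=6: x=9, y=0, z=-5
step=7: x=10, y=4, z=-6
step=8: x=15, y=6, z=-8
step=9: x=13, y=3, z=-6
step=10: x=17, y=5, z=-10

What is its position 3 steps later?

The moves between consecutive positions are (-2,-3,+2), (+4,+2,-4), (+1,+4,-1), (+5,+2,-2), (-2,-3,+2), (+4,+2,-4), (+1,+4,-1), (+5,+2,-2), (-2,-3,+2), (+4,+2,-4); they repeat the 4-cycle [(-2,-3,+2), (+4,+2,-4), (+1,+4,-1), (+5,+2,-2)].
step 11: apply (+1,+4,-1) → x=18, y=9, z=-11
step 12: apply (+5,+2,-2) → x=23, y=11, z=-13
step 13: apply (-2,-3,+2) → x=21, y=8, z=-11

x=21, y=8, z=-11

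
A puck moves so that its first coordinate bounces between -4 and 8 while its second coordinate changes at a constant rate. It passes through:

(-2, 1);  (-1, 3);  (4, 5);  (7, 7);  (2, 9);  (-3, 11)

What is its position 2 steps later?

(5, 15)

The first coordinate travels 5 per step and bounces off the walls at -4 and 8.
  step 6: -3 → 0
  step 7: 0 → 5
The second coordinate changes by +2 each step: at step 7 it is 15.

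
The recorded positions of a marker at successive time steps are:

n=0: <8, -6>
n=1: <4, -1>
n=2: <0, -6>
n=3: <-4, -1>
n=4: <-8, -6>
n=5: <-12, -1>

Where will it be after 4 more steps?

<-28, -1>

The first coordinate changes by -4 each step, so at step 9 it is 8 + 9·(-4) = -28.
The second coordinate repeats the cycle [-6, -1] with period 2; step 9 mod 2 = 1, giving -1.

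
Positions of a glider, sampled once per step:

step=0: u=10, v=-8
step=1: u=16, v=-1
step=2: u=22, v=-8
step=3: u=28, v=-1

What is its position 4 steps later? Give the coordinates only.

The u coordinate changes by +6 each step, so at step 7 it is 10 + 7·(6) = 52.
The v coordinate repeats the cycle [-8, -1] with period 2; step 7 mod 2 = 1, giving -1.

u=52, v=-1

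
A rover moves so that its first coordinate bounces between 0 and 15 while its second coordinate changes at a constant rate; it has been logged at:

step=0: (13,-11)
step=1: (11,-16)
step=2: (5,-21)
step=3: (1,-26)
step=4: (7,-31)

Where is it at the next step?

(13,-36)

The first coordinate travels 6 per step and bounces off the walls at 0 and 15.
  step 5: 7 → 13
The second coordinate changes by -5 each step: at step 5 it is -36.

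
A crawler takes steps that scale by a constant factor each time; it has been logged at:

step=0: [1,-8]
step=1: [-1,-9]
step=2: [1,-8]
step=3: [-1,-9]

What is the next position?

Step-to-step displacements: [-2,-1], [+2,+1], [-2,-1]; each is -1× the previous.
step 4: [-1,-9] + [+2,+1] → [1,-8]

[1,-8]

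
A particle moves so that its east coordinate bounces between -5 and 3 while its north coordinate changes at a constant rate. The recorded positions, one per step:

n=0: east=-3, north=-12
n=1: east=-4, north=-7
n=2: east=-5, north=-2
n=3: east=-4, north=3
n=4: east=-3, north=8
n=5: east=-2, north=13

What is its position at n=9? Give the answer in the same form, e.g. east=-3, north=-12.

The east coordinate reflects between -5 and 3, moving 1 per step.
  step 6: -2 → -1
  step 7: -1 → 0
  step 8: 0 → 1
  step 9: 1 → 2
The north coordinate changes by +5 each step: at step 9 it is 33.

east=2, north=33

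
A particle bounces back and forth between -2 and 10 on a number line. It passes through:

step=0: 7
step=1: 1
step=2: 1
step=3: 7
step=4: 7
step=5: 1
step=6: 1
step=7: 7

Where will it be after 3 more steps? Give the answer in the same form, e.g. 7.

1

The value reflects between -2 and 10, moving 6 per step.
  step 8: 7 → 7
  step 9: 7 → 1
  step 10: 1 → 1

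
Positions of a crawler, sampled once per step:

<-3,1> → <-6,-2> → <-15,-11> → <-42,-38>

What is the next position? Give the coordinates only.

The jumps are <-3,-3>, <-9,-9>, <-27,-27> — a geometric progression with ratio 3.
step 4: <-42,-38> + <-81,-81> → <-123,-119>

<-123,-119>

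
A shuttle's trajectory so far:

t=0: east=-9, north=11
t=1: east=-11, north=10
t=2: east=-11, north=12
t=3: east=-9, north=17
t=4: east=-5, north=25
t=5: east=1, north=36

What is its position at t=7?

Taking differences between consecutive positions: (-2, -1), (+0, +2), (+2, +5), (+4, +8), (+6, +11). These grow by (+2, +3) each step.
step 6: east=1, north=36 + (+8, +14) → east=9, north=50
step 7: east=9, north=50 + (+10, +17) → east=19, north=67

east=19, north=67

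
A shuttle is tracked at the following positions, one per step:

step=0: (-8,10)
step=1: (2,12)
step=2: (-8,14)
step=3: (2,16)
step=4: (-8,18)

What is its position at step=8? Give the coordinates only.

(-8,26)

The first coordinate repeats the cycle [-8, 2] with period 2; step 8 mod 2 = 0, giving -8.
The second coordinate changes by +2 each step, so at step 8 it is 10 + 8·(2) = 26.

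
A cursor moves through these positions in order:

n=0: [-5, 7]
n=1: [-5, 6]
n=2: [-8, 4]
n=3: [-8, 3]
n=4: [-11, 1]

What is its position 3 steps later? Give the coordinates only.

The moves between consecutive positions are [+0, -1], [-3, -2], [+0, -1], [-3, -2]; they repeat the 2-cycle [[+0, -1], [-3, -2]].
step 5: apply [+0, -1] → [-11, 0]
step 6: apply [-3, -2] → [-14, -2]
step 7: apply [+0, -1] → [-14, -3]

[-14, -3]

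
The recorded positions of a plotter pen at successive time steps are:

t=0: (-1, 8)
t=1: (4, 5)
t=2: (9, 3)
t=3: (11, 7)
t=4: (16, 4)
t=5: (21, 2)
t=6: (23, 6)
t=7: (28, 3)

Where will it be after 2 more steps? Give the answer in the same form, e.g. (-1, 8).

Step-to-step displacements: (+5, -3), (+5, -2), (+2, +4), (+5, -3), (+5, -2), (+2, +4), (+5, -3) — a repeating cycle of length 3.
step 8: apply (+5, -2) → (33, 1)
step 9: apply (+2, +4) → (35, 5)

(35, 5)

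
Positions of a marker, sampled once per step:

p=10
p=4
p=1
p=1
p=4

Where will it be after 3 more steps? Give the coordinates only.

p=31

First differences are -6, -3, +0, +3; their common second difference is +3 (constant acceleration).
step 5: 4 + 6 → p=10
step 6: 10 + 9 → p=19
step 7: 19 + 12 → p=31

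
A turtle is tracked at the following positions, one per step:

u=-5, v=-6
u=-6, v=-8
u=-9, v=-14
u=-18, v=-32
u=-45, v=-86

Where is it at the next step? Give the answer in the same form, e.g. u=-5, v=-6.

The jumps are (-1, -2), (-3, -6), (-9, -18), (-27, -54) — a geometric progression with ratio 3.
step 5: u=-45, v=-86 + (-81, -162) → u=-126, v=-248

u=-126, v=-248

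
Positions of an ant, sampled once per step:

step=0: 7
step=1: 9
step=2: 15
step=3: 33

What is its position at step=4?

Step-to-step displacements: +2, +6, +18; each is 3× the previous.
step 4: 33 + 54 → 87

87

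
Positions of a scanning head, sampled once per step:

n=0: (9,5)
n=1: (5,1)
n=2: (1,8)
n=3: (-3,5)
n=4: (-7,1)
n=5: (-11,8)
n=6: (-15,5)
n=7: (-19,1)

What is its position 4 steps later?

(-35,8)

The first coordinate changes by -4 each step, so at step 11 it is 9 + 11·(-4) = -35.
The second coordinate repeats the cycle [5, 1, 8] with period 3; step 11 mod 3 = 2, giving 8.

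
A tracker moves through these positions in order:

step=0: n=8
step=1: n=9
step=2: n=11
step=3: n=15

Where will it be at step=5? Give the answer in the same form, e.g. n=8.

n=39

The jumps are +1, +2, +4 — a geometric progression with ratio 2.
step 4: 15 + 8 → n=23
step 5: 23 + 16 → n=39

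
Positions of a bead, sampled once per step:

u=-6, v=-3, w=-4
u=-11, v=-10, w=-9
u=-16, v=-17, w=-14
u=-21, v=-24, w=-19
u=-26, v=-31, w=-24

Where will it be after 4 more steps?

u=-46, v=-59, w=-44

Constant displacement of (-5, -7, -5) per step.
step 5: u=-26, v=-31, w=-24 + (-5, -7, -5) → u=-31, v=-38, w=-29
step 6: u=-31, v=-38, w=-29 + (-5, -7, -5) → u=-36, v=-45, w=-34
step 7: u=-36, v=-45, w=-34 + (-5, -7, -5) → u=-41, v=-52, w=-39
step 8: u=-41, v=-52, w=-39 + (-5, -7, -5) → u=-46, v=-59, w=-44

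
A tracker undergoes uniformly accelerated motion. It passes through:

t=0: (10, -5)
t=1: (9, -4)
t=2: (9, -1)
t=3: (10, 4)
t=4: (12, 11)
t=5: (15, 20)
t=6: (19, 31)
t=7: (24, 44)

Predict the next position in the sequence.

(30, 59)

First differences are (-1, +1), (+0, +3), (+1, +5), (+2, +7), (+3, +9), (+4, +11), (+5, +13); their common second difference is (+1, +2) (constant acceleration).
step 8: (24, 44) + (+6, +15) → (30, 59)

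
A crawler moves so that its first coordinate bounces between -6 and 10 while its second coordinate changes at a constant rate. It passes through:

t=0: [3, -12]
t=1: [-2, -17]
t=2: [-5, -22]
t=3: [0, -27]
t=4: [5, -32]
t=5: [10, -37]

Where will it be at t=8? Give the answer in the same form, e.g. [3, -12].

[-5, -52]

The first coordinate travels 5 per step and bounces off the walls at -6 and 10.
  step 6: 10 → 5
  step 7: 5 → 0
  step 8: 0 → -5
The second coordinate changes by -5 each step: at step 8 it is -52.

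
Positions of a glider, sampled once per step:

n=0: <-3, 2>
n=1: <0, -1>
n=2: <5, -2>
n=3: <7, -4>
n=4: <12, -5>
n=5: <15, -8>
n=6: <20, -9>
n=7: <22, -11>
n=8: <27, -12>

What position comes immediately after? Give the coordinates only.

<30, -15>

Differencing gives <+3, -3>, <+5, -1>, <+2, -2>, <+5, -1>, <+3, -3>, <+5, -1>, <+2, -2>, <+5, -1>. This is the pattern <+3, -3>, <+5, -1>, <+2, -2>, <+5, -1> repeated.
step 9: apply <+3, -3> → <30, -15>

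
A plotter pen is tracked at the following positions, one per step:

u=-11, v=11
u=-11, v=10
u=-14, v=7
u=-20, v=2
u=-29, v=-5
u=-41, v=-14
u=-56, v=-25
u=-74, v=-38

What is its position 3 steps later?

u=-146, v=-89

Successive displacements: (+0,-1), (-3,-3), (-6,-5), (-9,-7), (-12,-9), (-15,-11), (-18,-13) — each changes by (-3,-2).
step 8: u=-74, v=-38 + (-21,-15) → u=-95, v=-53
step 9: u=-95, v=-53 + (-24,-17) → u=-119, v=-70
step 10: u=-119, v=-70 + (-27,-19) → u=-146, v=-89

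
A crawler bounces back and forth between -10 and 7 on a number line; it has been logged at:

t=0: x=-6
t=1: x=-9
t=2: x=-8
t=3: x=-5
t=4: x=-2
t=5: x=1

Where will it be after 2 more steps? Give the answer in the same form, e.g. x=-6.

x=7

The value travels 3 per step and bounces off the walls at -10 and 7.
  step 6: 1 → 4
  step 7: 4 → 7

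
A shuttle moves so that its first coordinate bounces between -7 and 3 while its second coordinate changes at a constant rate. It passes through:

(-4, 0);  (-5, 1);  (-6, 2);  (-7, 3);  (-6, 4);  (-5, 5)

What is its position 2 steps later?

(-3, 7)

The first coordinate travels 1 per step and bounces off the walls at -7 and 3.
  step 6: -5 → -4
  step 7: -4 → -3
The second coordinate changes by +1 each step: at step 7 it is 7.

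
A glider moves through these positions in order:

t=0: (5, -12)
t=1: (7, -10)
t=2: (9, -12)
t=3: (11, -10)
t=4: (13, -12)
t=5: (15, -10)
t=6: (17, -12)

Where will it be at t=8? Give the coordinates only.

(21, -12)

Differencing gives (+2, +2), (+2, -2), (+2, +2), (+2, -2), (+2, +2), (+2, -2). This is the pattern (+2, +2), (+2, -2) repeated.
step 7: apply (+2, +2) → (19, -10)
step 8: apply (+2, -2) → (21, -12)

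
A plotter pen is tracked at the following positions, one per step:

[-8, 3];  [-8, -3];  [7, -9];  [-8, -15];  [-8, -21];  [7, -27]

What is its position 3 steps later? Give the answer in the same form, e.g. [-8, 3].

First: cycles through -8, -8, 7 every 3 steps. Step 8 lands at position 2 of the cycle → 7.
Second: linear, -6 per step → -45 at step 8.

[7, -45]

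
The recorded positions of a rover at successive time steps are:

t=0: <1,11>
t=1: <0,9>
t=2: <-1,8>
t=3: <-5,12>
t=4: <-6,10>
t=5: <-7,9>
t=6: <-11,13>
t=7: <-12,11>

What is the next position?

The moves between consecutive positions are <-1,-2>, <-1,-1>, <-4,+4>, <-1,-2>, <-1,-1>, <-4,+4>, <-1,-2>; they repeat the 3-cycle [<-1,-2>, <-1,-1>, <-4,+4>].
step 8: apply <-1,-1> → <-13,10>

<-13,10>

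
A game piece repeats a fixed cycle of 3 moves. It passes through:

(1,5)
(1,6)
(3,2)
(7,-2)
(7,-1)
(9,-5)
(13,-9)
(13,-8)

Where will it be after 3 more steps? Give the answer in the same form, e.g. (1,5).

The moves between consecutive positions are (+0,+1), (+2,-4), (+4,-4), (+0,+1), (+2,-4), (+4,-4), (+0,+1); they repeat the 3-cycle [(+0,+1), (+2,-4), (+4,-4)].
step 8: apply (+2,-4) → (15,-12)
step 9: apply (+4,-4) → (19,-16)
step 10: apply (+0,+1) → (19,-15)

(19,-15)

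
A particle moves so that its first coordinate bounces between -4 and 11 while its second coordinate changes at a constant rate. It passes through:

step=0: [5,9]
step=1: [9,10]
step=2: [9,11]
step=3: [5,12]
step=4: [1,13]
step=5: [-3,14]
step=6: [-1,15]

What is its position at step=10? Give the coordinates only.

The first coordinate reflects between -4 and 11, moving 4 per step.
  step 7: -1 → 3
  step 8: 3 → 7
  step 9: 7 → 11
  step 10: 11 → 7
The second coordinate changes by +1 each step: at step 10 it is 19.

[7,19]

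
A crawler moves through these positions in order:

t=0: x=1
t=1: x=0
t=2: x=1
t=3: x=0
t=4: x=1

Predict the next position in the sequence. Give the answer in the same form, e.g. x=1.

x=0

The jumps are -1, +1, -1, +1 — a geometric progression with ratio -1.
step 5: 1 − 1 → x=0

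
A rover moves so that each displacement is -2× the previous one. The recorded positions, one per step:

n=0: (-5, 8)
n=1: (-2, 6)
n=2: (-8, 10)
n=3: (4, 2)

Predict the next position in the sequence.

(-20, 18)

Step-to-step displacements: (+3, -2), (-6, +4), (+12, -8); each is -2× the previous.
step 4: (4, 2) + (-24, +16) → (-20, 18)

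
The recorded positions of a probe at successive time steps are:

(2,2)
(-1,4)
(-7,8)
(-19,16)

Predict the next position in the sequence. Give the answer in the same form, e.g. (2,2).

(-43,32)

The jumps are (-3,+2), (-6,+4), (-12,+8) — a geometric progression with ratio 2.
step 4: (-19,16) + (-24,+16) → (-43,32)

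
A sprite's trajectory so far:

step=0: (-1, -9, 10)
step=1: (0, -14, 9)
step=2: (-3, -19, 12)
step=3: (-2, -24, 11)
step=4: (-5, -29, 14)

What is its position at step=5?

The moves between consecutive positions are (+1, -5, -1), (-3, -5, +3), (+1, -5, -1), (-3, -5, +3); they repeat the 2-cycle [(+1, -5, -1), (-3, -5, +3)].
step 5: apply (+1, -5, -1) → (-4, -34, 13)

(-4, -34, 13)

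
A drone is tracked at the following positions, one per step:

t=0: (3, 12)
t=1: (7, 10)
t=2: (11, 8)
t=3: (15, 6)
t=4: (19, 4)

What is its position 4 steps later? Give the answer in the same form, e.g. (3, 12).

(35, -4)

Constant displacement of (+4, -2) per step.
step 5: (19, 4) + (+4, -2) → (23, 2)
step 6: (23, 2) + (+4, -2) → (27, 0)
step 7: (27, 0) + (+4, -2) → (31, -2)
step 8: (31, -2) + (+4, -2) → (35, -4)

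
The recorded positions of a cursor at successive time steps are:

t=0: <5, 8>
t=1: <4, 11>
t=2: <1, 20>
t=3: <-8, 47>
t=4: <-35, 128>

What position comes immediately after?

<-116, 371>

The jumps are <-1, +3>, <-3, +9>, <-9, +27>, <-27, +81> — a geometric progression with ratio 3.
step 5: <-35, 128> + <-81, +243> → <-116, 371>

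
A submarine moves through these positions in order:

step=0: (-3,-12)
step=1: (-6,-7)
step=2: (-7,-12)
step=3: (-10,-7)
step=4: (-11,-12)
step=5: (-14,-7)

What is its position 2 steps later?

Step-to-step displacements: (-3,+5), (-1,-5), (-3,+5), (-1,-5), (-3,+5) — a repeating cycle of length 2.
step 6: apply (-1,-5) → (-15,-12)
step 7: apply (-3,+5) → (-18,-7)

(-18,-7)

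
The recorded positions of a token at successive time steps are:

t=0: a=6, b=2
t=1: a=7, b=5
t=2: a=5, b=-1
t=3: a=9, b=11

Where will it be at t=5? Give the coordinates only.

a=17, b=35

Consecutive displacements (+1,+3), (-2,-6), (+4,+12) scale by a factor of -2 each step.
step 4: a=9, b=11 + (-8,-24) → a=1, b=-13
step 5: a=1, b=-13 + (+16,+48) → a=17, b=35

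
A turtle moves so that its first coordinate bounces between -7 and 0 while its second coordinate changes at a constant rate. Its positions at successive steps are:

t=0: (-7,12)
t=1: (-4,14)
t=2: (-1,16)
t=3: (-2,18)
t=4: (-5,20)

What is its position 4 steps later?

(-3,28)

The first coordinate travels 3 per step and bounces off the walls at -7 and 0.
  step 5: -5 → -6
  step 6: -6 → -3
  step 7: -3 → 0
  step 8: 0 → -3
The second coordinate changes by +2 each step: at step 8 it is 28.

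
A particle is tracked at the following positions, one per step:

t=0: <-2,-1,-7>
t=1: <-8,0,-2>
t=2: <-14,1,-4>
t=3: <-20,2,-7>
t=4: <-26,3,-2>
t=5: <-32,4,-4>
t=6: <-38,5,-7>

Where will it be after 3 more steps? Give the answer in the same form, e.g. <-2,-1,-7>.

First: linear, -6 per step → -56 at step 9.
Second: linear, +1 per step → 8 at step 9.
Third: cycles through -7, -2, -4 every 3 steps. Step 9 lands at position 0 of the cycle → -7.

<-56,8,-7>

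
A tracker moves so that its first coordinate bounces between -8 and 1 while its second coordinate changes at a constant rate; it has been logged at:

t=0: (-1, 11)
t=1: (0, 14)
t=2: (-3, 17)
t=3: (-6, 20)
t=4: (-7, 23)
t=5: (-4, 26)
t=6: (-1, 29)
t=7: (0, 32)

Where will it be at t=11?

The first coordinate travels 3 per step and bounces off the walls at -8 and 1.
  step 8: 0 → -3
  step 9: -3 → -6
  step 10: -6 → -7
  step 11: -7 → -4
The second coordinate changes by +3 each step: at step 11 it is 44.

(-4, 44)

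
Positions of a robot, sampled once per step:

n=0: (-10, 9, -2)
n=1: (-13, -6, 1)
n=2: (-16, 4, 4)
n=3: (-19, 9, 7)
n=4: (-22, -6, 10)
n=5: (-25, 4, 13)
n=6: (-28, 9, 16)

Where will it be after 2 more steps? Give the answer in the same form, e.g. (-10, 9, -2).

(-34, 4, 22)

First: linear, -3 per step → -34 at step 8.
Second: cycles through 9, -6, 4 every 3 steps. Step 8 lands at position 2 of the cycle → 4.
Third: linear, +3 per step → 22 at step 8.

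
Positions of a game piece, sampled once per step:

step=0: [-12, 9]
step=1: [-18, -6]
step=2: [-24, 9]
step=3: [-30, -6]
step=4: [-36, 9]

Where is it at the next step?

[-42, -6]

First: linear, -6 per step → -42 at step 5.
Second: cycles through 9, -6 every 2 steps. Step 5 lands at position 1 of the cycle → -6.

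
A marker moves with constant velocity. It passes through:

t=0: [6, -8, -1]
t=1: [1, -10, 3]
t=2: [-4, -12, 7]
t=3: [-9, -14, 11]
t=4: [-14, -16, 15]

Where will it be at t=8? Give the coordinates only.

Each step adds [-5, -2, +4] to the position.
step 5: [-14, -16, 15] + [-5, -2, +4] → [-19, -18, 19]
step 6: [-19, -18, 19] + [-5, -2, +4] → [-24, -20, 23]
step 7: [-24, -20, 23] + [-5, -2, +4] → [-29, -22, 27]
step 8: [-29, -22, 27] + [-5, -2, +4] → [-34, -24, 31]

[-34, -24, 31]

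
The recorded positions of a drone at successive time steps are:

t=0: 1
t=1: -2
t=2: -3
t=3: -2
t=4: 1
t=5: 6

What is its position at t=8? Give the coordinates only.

Taking differences between consecutive positions: -3, -1, +1, +3, +5. These grow by +2 each step.
step 6: 6 + 7 → 13
step 7: 13 + 9 → 22
step 8: 22 + 11 → 33

33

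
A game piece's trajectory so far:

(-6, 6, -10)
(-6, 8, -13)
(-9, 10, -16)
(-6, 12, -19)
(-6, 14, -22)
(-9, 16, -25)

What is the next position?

(-6, 18, -28)

The first coordinate repeats the cycle [-6, -6, -9] with period 3; step 6 mod 3 = 0, giving -6.
The second coordinate changes by +2 each step, so at step 6 it is 6 + 6·(2) = 18.
The third coordinate changes by -3 each step, so at step 6 it is -10 + 6·(-3) = -28.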